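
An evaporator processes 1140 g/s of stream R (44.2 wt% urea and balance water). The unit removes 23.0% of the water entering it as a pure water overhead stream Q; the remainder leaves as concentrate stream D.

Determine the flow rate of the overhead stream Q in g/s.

water entering = 1140×0.558 = 636.12 g/s; overhead removed = 0.230×636.12 = 146.31 g/s.

146.3 g/s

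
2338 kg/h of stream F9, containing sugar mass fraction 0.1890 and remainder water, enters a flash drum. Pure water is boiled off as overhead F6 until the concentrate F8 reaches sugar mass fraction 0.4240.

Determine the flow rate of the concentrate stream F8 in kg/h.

1042 kg/h

sugar is conserved: 2338×0.189 = 441.88 kg/h all reports to the concentrate.
Concentrate = 441.88/(target fraction) = 1042.2 kg/h.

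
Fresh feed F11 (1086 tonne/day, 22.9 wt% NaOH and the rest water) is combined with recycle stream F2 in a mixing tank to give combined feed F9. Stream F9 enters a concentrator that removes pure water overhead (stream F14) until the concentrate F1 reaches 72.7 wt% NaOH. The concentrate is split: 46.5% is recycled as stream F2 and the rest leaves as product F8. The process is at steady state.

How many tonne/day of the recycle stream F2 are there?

297.3 tonne/day

Overall NaOH balance (none leaves overhead): NaOH in fresh feed = NaOH in product, i.e. 1086×0.229 = (1−0.465)·F1·0.727.
F1 = 248.69/(0.727×0.535) = 639.41 tonne/day.
Recycle F2 = 0.465×639.41 = 297.32 tonne/day.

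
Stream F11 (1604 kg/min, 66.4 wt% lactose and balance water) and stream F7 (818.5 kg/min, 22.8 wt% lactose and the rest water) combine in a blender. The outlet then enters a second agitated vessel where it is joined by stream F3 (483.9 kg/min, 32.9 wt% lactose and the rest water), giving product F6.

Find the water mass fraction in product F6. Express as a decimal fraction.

0.515

Overall, product flow = 2906.4 kg/min.
water in = 1604×0.336 + 818.5×0.772 + 483.9×0.671 = 1495.5 kg/min.
water fraction in F6 = 0.515.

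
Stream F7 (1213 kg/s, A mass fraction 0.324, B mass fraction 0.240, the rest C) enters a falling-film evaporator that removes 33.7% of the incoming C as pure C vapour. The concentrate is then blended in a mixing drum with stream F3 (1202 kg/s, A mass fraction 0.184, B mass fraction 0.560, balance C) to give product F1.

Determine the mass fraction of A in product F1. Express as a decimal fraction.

0.275

Vapour removed = 0.337×0.436×1213 = 178.23 kg/s; concentrate = 1034.8 kg/s.
A reaching the mixer = 393.01 (from concentrate) + 1202×0.184 = 614.18 kg/s.
Product flow = 1034.8 + 1202 = 2236.8 kg/s; A fraction = 0.275.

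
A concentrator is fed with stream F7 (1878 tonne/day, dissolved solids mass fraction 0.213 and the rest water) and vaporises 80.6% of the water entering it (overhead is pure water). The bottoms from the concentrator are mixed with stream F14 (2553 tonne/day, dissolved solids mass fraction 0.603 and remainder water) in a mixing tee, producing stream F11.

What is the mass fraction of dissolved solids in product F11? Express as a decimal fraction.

Vapour removed = 0.806×0.787×1878 = 1191.3 tonne/day; concentrate = 686.74 tonne/day.
dissolved solids reaching the mixer = 400.01 (from concentrate) + 2553×0.603 = 1939.5 tonne/day.
Product flow = 686.74 + 2553 = 3239.7 tonne/day; dissolved solids fraction = 0.599.

0.599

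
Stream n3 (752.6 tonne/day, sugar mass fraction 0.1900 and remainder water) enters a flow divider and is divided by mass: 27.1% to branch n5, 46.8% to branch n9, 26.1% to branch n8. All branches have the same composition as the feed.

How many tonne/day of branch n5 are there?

204 tonne/day

Branch n5 flow = 0.271×752.6 = 203.95 tonne/day.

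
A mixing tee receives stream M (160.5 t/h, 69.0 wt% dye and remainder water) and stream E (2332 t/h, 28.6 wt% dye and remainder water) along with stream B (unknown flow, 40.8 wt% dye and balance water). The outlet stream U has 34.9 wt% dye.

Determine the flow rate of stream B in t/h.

1562 t/h

Let B be the unknown flow. Total out = 2492.5 + B.
dye balance: 777.7 + 0.408·B = 0.349·(2492.5 + B)
(0.408 − 0.349)·B = 0.349×2492.5 − 777.7 = 92.185
B = 92.185 / 0.059 = 1562.5 t/h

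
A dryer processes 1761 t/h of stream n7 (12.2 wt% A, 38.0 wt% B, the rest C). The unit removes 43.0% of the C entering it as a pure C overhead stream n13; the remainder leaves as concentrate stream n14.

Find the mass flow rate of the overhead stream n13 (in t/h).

377.1 t/h

C entering = 1761×0.498 = 876.98 t/h; overhead removed = 0.430×876.98 = 377.1 t/h.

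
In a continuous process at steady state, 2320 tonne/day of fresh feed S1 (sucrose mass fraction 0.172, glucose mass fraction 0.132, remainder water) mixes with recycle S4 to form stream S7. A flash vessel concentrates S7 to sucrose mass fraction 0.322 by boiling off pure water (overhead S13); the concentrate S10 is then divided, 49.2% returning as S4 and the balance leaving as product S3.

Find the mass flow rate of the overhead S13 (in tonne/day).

Overall sucrose balance (none leaves overhead): sucrose in fresh feed = sucrose in product, i.e. 2320×0.172 = (1−0.492)·S10·0.322.
S10 = 399.04/(0.322×0.508) = 2439.5 tonne/day.
Recycle S4 = 0.492×2439.5 = 1200.2 tonne/day.
Combined feed S7 = 2320 + 1200.2 = 3520.2 tonne/day.
Overhead S13 = S7 − S10 = 3520.2 − 2439.5 = 1080.7 tonne/day.

1081 tonne/day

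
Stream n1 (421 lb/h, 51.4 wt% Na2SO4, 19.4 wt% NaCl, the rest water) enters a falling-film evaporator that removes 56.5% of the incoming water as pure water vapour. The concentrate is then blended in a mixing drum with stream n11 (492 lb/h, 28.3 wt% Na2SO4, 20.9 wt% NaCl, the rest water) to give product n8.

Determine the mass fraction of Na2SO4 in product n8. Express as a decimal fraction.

Vapour removed = 0.565×0.292×421 = 69.457 lb/h; concentrate = 351.54 lb/h.
Na2SO4 reaching the mixer = 216.39 (from concentrate) + 492×0.283 = 355.63 lb/h.
Product flow = 351.54 + 492 = 843.54 lb/h; Na2SO4 fraction = 0.422.

0.422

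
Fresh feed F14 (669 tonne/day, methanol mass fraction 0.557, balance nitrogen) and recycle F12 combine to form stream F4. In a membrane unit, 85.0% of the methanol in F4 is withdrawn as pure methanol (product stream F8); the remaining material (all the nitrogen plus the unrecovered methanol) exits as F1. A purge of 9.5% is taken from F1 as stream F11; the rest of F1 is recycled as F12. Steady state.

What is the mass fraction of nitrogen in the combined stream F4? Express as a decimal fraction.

nitrogen enters only via F14 and leaves only via the purge: 669×0.443 = 0.095×(nitrogen in F1), and the membrane unit passes all nitrogen, so nitrogen in F4 = nitrogen in F1 = 3119.7 tonne/day.
methanol in F4: m_A = 669×0.557 + (1−0.095)·(1−0.850)·m_A, so m_A = 372.63/0.8642 = 431.16 tonne/day.
F4 = 431.16 + 3119.7 = 3550.8 tonne/day.
nitrogen fraction in F4 = 3119.7/3550.8 = 0.879.

0.879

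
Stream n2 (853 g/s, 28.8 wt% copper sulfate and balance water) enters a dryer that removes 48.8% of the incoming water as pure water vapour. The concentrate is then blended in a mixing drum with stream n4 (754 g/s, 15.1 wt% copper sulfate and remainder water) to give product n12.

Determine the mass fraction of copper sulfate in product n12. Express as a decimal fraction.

0.2743

Vapour removed = 0.488×0.712×853 = 296.38 g/s; concentrate = 556.62 g/s.
copper sulfate reaching the mixer = 245.66 (from concentrate) + 754×0.151 = 359.52 g/s.
Product flow = 556.62 + 754 = 1310.6 g/s; copper sulfate fraction = 0.2743.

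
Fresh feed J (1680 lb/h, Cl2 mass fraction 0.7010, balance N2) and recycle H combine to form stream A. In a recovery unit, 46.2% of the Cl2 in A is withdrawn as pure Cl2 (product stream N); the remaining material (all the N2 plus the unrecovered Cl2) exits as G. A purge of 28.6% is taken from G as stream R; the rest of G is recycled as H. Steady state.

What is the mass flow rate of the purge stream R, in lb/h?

N2 enters only via J and leaves only via the purge: 1680×0.299 = 0.286×(N2 in G), and the recovery unit passes all N2, so N2 in A = N2 in G = 1756.4 lb/h.
Cl2 in A: m_A = 1680×0.701 + (1−0.286)·(1−0.462)·m_A, so m_A = 1177.7/0.6159 = 1912.2 lb/h.
G = (1−0.462)×1912.2 + 1756.4 = 2785.1 lb/h.
Purge R = 0.286×2785.1 = 796.55 lb/h.

796.6 lb/h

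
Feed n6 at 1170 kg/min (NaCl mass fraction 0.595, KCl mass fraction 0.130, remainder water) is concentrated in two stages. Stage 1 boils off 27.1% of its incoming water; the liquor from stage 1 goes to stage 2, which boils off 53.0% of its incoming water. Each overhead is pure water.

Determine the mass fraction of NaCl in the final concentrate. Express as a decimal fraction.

0.726

water in feed = 1170×0.275 = 321.75 kg/min.
After stage 1: water left = (1−0.271)×321.75 = 234.56; stream total = 1082.8 kg/min.
After stage 2: water left = (1−0.530)×234.56 = 110.24; final concentrate = 958.49 kg/min.
NaCl fraction = 696.15/958.49 = 0.726.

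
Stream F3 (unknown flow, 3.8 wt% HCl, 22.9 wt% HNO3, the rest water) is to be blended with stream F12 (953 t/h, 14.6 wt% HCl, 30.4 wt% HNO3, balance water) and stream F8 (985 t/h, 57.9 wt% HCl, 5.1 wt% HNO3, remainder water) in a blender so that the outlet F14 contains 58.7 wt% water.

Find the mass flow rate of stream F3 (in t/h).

Let F3 be the unknown flow. Total out = 1938 + F3.
water balance: 888.6 + 0.733·F3 = 0.587·(1938 + F3)
(0.733 − 0.587)·F3 = 0.587×1938 − 888.6 = 249.01
F3 = 249.01 / 0.146 = 1705.5 t/h

1706 t/h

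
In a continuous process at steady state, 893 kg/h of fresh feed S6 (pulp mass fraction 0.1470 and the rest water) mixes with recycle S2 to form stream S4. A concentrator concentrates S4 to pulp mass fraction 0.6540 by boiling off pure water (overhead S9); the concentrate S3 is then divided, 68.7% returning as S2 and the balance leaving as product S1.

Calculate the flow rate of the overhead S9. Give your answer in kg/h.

692.3 kg/h

Overall pulp balance (none leaves overhead): pulp in fresh feed = pulp in product, i.e. 893×0.147 = (1−0.687)·S3·0.654.
S3 = 131.27/(0.654×0.313) = 641.28 kg/h.
Recycle S2 = 0.687×641.28 = 440.56 kg/h.
Combined feed S4 = 893 + 440.56 = 1333.6 kg/h.
Overhead S9 = S4 − S3 = 1333.6 − 641.28 = 692.28 kg/h.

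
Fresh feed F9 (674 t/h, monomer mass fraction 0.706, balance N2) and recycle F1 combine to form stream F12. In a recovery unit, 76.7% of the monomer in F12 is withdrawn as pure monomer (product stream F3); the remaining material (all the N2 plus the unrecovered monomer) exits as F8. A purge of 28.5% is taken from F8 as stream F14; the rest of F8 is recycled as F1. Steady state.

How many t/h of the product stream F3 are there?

monomer in F12: m_A = 674×0.706 + (1−0.285)·(1−0.767)·m_A, so m_A = 475.84/0.8334 = 570.96 t/h.
Product F3 = 0.767×570.96 = 437.93 t/h.

437.9 t/h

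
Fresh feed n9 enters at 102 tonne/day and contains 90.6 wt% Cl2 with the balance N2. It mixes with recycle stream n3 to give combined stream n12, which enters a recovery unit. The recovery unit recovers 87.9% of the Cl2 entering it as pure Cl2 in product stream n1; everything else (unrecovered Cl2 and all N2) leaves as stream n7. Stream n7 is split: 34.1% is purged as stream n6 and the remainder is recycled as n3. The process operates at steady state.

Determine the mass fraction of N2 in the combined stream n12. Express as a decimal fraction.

N2 enters only via n9 and leaves only via the purge: 102×0.094 = 0.341×(N2 in n7), and the recovery unit passes all N2, so N2 in n12 = N2 in n7 = 28.117 tonne/day.
Cl2 in n12: m_A = 102×0.906 + (1−0.341)·(1−0.879)·m_A, so m_A = 92.412/0.9203 = 100.42 tonne/day.
n12 = 100.42 + 28.117 = 128.54 tonne/day.
N2 fraction in n12 = 28.117/128.54 = 0.2187.

0.2187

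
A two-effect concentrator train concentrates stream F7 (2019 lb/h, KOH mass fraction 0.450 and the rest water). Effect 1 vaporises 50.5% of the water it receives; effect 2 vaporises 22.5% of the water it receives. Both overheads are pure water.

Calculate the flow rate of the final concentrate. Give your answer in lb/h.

water in feed = 2019×0.550 = 1110.5 lb/h.
After stage 1: water left = (1−0.505)×1110.5 = 549.67; stream total = 1458.2 lb/h.
After stage 2: water left = (1−0.225)×549.67 = 426; final concentrate = 1334.5 lb/h.

1335 lb/h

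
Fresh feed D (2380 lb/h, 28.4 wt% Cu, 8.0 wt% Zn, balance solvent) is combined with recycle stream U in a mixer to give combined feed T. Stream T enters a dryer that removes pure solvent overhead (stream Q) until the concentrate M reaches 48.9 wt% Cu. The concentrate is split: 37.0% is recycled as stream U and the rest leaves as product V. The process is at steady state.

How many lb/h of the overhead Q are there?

Overall Cu balance (none leaves overhead): Cu in fresh feed = Cu in product, i.e. 2380×0.284 = (1−0.370)·M·0.489.
M = 675.92/(0.489×0.630) = 2194 lb/h.
Recycle U = 0.370×2194 = 811.8 lb/h.
Combined feed T = 2380 + 811.8 = 3191.8 lb/h.
Overhead Q = T − M = 3191.8 − 2194 = 997.75 lb/h.

997.8 lb/h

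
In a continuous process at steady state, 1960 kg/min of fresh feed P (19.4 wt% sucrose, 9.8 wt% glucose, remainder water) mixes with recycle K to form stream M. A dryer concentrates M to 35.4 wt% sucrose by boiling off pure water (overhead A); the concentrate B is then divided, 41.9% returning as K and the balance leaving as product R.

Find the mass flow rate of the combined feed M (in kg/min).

2735 kg/min

Overall sucrose balance (none leaves overhead): sucrose in fresh feed = sucrose in product, i.e. 1960×0.194 = (1−0.419)·B·0.354.
B = 380.24/(0.354×0.581) = 1848.8 kg/min.
Recycle K = 0.419×1848.8 = 774.63 kg/min.
Combined feed M = 1960 + 774.63 = 2734.6 kg/min.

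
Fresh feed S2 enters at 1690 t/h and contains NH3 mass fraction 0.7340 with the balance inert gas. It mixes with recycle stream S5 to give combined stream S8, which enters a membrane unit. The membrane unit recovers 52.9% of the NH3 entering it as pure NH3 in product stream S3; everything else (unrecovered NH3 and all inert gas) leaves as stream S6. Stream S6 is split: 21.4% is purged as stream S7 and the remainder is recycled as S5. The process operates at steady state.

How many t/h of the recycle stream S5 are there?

2380 t/h

inert gas enters only via S2 and leaves only via the purge: 1690×0.266 = 0.214×(inert gas in S6), and the membrane unit passes all inert gas, so inert gas in S8 = inert gas in S6 = 2100.7 t/h.
NH3 in S8: m_A = 1690×0.734 + (1−0.214)·(1−0.529)·m_A, so m_A = 1240.5/0.6298 = 1969.6 t/h.
S6 = (1−0.529)×1969.6 + 2100.7 = 3028.3 t/h.
Recycle S5 = (1−0.214)×3028.3 = 2380.3 t/h.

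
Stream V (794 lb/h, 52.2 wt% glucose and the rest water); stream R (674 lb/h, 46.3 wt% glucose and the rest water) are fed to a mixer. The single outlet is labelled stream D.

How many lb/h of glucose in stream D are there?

726.5 lb/h

glucose out = glucose in = 794×0.522 + 674×0.463 = 726.53 lb/h.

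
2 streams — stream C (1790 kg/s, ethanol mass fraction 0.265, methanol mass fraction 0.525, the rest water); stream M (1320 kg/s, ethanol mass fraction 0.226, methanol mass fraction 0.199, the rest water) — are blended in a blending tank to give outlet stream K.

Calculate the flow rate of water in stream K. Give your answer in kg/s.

1135 kg/s

water out = water in = 1790×0.210 + 1320×0.575 = 1134.9 kg/s.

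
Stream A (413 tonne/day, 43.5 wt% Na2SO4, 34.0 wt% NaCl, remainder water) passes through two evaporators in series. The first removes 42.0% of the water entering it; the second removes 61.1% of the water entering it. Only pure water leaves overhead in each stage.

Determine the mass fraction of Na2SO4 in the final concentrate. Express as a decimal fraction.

0.5268

water in feed = 413×0.225 = 92.925 tonne/day.
After stage 1: water left = (1−0.420)×92.925 = 53.897; stream total = 373.97 tonne/day.
After stage 2: water left = (1−0.611)×53.897 = 20.966; final concentrate = 341.04 tonne/day.
Na2SO4 fraction = 179.66/341.04 = 0.5268.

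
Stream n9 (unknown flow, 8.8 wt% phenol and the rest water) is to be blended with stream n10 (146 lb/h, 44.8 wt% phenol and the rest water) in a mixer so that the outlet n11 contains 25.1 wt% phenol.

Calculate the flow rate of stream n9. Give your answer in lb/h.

Let n9 be the unknown flow. Total out = 146 + n9.
phenol balance: 65.408 + 0.088·n9 = 0.251·(146 + n9)
(0.088 − 0.251)·n9 = 0.251×146 − 65.408 = -28.762
n9 = -28.762 / -0.163 = 176.45 lb/h

176.5 lb/h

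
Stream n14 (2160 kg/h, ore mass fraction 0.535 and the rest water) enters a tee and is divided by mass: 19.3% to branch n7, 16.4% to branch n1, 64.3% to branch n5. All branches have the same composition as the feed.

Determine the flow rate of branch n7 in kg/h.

416.9 kg/h

Branch n7 flow = 0.193×2160 = 416.88 kg/h.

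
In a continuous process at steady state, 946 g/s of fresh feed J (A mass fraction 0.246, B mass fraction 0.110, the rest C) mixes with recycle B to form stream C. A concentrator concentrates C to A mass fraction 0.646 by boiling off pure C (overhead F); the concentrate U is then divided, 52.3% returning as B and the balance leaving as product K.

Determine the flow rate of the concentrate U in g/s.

755.2 g/s

Overall A balance (none leaves overhead): A in fresh feed = A in product, i.e. 946×0.246 = (1−0.523)·U·0.646.
U = 232.72/(0.646×0.477) = 755.22 g/s.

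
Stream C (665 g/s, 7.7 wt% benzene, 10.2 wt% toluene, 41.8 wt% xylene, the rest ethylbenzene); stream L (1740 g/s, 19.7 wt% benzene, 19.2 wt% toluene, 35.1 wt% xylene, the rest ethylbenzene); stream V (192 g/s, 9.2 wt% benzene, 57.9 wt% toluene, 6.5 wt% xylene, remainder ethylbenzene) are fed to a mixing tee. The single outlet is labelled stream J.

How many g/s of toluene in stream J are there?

513.1 g/s

toluene out = toluene in = 665×0.102 + 1740×0.192 + 192×0.579 = 513.08 g/s.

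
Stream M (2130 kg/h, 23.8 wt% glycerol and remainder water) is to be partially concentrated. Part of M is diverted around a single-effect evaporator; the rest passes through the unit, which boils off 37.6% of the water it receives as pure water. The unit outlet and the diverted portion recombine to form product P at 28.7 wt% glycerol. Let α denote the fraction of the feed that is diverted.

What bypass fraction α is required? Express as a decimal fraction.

0.404

All 2130×0.238 = 506.94 kg/h of glycerol reaches P, so P = 506.94/0.287 = 1766.3 kg/h and vapour = 363.66 kg/h.
The evaporator receives (1−α)·2130 of feed at 0.762 water and removes 0.376 of that water:
0.376×0.762×(1−α)×2130 = 363.66
(1−α) = 363.66/610.27 = 0.5959;  α = 0.4041.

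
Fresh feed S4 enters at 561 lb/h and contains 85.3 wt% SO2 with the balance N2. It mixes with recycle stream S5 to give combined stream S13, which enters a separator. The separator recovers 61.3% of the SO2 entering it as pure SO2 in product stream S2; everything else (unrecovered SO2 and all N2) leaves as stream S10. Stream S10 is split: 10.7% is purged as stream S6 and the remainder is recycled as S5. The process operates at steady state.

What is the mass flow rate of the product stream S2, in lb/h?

SO2 in S13: m_A = 561×0.853 + (1−0.107)·(1−0.613)·m_A, so m_A = 478.53/0.6544 = 731.24 lb/h.
Product S2 = 0.613×731.24 = 448.25 lb/h.

448.3 lb/h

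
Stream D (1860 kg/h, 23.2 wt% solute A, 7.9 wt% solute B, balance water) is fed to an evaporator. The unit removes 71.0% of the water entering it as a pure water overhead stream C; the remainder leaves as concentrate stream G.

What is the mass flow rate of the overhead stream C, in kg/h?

909.9 kg/h

water entering = 1860×0.689 = 1281.5 kg/h; overhead removed = 0.710×1281.5 = 909.89 kg/h.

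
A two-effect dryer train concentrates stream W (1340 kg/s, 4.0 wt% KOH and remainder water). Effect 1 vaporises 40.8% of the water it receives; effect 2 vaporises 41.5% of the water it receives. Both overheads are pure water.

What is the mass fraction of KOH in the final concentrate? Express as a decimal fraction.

water in feed = 1340×0.960 = 1286.4 kg/s.
After stage 1: water left = (1−0.408)×1286.4 = 761.55; stream total = 815.15 kg/s.
After stage 2: water left = (1−0.415)×761.55 = 445.51; final concentrate = 499.11 kg/s.
KOH fraction = 53.6/499.11 = 0.1074.

0.1074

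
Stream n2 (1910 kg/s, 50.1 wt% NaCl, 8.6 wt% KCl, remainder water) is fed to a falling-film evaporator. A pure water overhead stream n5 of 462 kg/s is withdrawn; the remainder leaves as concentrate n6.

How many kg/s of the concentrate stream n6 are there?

1448 kg/s

Concentrate = 1910 − 462 = 1448 kg/s.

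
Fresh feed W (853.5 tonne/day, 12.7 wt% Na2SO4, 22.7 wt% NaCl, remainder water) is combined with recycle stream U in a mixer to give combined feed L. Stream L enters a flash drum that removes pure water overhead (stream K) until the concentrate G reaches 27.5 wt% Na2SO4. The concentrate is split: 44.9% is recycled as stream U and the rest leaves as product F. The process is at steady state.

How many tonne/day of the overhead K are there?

459.3 tonne/day

Overall Na2SO4 balance (none leaves overhead): Na2SO4 in fresh feed = Na2SO4 in product, i.e. 853.5×0.127 = (1−0.449)·G·0.275.
G = 108.39/(0.275×0.551) = 715.36 tonne/day.
Recycle U = 0.449×715.36 = 321.2 tonne/day.
Combined feed L = 853.5 + 321.2 = 1174.7 tonne/day.
Overhead K = L − G = 1174.7 − 715.36 = 459.34 tonne/day.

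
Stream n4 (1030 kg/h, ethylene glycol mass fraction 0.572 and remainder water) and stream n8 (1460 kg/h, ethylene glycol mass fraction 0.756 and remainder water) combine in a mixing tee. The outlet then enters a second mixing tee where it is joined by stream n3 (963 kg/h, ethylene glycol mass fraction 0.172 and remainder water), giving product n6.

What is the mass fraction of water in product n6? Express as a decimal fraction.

Overall, product flow = 3453 kg/h.
water in = 1030×0.428 + 1460×0.244 + 963×0.828 = 1594.4 kg/h.
water fraction in n6 = 0.462.

0.462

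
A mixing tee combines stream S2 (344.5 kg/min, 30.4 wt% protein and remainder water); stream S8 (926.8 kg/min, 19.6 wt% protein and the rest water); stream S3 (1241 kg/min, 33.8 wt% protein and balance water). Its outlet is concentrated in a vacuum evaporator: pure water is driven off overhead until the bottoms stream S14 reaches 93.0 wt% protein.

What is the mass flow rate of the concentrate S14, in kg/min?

759 kg/min

protein entering = 344.5×0.304 + 926.8×0.196 + 1241×0.338 = 705.84 kg/min.
All protein reports to S14, so S14 = 705.84/0.930 = 758.97 kg/min.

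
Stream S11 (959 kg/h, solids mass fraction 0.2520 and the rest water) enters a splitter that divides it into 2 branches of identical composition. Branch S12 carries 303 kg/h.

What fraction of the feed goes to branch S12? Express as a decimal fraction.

0.316

Fraction to S12 = 303/959 = 0.3160.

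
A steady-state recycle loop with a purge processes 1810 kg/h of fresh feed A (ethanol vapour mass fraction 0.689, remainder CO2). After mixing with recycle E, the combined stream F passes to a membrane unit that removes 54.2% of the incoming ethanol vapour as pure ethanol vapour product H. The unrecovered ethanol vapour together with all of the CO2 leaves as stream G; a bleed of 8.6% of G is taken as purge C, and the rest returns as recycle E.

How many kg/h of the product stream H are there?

ethanol vapour in F: m_A = 1810×0.689 + (1−0.086)·(1−0.542)·m_A, so m_A = 1247.1/0.5814 = 2145 kg/h.
Product H = 0.542×2145 = 1162.6 kg/h.

1163 kg/h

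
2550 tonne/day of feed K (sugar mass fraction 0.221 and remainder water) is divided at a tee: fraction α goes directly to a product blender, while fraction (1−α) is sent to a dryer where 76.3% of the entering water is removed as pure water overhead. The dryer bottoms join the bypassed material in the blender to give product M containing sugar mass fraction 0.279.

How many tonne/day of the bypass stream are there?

1658 tonne/day

All 2550×0.221 = 563.55 tonne/day of sugar reaches M, so M = 563.55/0.279 = 2019.9 tonne/day and vapour = 530.11 tonne/day.
The evaporator receives (1−α)·2550 of feed at 0.779 water and removes 0.763 of that water:
0.763×0.779×(1−α)×2550 = 530.11
(1−α) = 530.11/1515.7 = 0.3498;  α = 0.6502.
Bypass flow = 0.6502×2550 = 1658.1 tonne/day.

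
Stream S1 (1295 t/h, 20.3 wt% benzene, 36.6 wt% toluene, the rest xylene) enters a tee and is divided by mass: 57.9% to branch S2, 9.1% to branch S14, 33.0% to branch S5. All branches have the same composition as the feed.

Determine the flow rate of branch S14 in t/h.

117.8 t/h

Branch S14 flow = 0.091×1295 = 117.84 t/h.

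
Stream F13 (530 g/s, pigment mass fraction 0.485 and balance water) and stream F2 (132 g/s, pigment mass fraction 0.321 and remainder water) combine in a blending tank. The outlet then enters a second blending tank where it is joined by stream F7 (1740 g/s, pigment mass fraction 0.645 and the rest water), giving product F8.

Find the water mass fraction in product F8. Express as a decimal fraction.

0.408

Overall, product flow = 2402 g/s.
water in = 530×0.515 + 132×0.679 + 1740×0.355 = 980.28 g/s.
water fraction in F8 = 0.408.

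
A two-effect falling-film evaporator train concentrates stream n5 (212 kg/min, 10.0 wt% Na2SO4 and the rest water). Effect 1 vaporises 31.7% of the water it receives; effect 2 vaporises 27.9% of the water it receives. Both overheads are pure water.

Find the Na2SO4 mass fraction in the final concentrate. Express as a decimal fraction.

water in feed = 212×0.900 = 190.8 kg/min.
After stage 1: water left = (1−0.317)×190.8 = 130.32; stream total = 151.52 kg/min.
After stage 2: water left = (1−0.279)×130.32 = 93.958; final concentrate = 115.16 kg/min.
Na2SO4 fraction = 21.2/115.16 = 0.184.

0.184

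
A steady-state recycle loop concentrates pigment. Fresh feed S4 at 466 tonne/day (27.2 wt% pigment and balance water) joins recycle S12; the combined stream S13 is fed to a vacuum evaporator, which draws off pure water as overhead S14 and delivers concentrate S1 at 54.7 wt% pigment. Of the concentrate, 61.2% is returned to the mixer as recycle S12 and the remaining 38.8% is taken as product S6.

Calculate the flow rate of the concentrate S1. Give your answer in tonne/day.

597.2 tonne/day

Overall pigment balance (none leaves overhead): pigment in fresh feed = pigment in product, i.e. 466×0.272 = (1−0.612)·S1·0.547.
S1 = 126.75/(0.547×0.388) = 597.22 tonne/day.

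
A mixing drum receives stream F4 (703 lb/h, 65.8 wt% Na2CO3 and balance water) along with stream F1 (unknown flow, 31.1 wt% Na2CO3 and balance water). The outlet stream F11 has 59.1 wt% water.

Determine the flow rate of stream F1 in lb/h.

1786 lb/h

Let F1 be the unknown flow. Total out = 703 + F1.
water balance: 240.43 + 0.689·F1 = 0.591·(703 + F1)
(0.689 − 0.591)·F1 = 0.591×703 − 240.43 = 175.05
F1 = 175.05 / 0.098 = 1786.2 lb/h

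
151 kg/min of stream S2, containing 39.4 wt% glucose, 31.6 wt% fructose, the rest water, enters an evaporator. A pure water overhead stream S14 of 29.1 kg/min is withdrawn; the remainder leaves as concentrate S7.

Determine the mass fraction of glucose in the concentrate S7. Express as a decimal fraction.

0.488

glucose is not removed: 151×0.394 = 59.494 kg/min of glucose enters S7.
Concentrate = 151 − 29.1 = 121.9 kg/min.
Mass fraction = 59.494/121.9 = 0.488.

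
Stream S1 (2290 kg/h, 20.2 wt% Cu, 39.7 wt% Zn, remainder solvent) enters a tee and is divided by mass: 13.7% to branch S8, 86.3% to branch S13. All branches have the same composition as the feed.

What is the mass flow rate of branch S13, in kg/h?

Branch S13 flow = 0.863×2290 = 1976.3 kg/h.

1976 kg/h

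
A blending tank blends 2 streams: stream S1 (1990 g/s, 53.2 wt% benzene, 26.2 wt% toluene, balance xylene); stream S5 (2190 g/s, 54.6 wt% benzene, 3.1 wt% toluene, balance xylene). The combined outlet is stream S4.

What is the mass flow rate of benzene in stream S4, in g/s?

benzene out = benzene in = 1990×0.532 + 2190×0.546 = 2254.4 g/s.

2254 g/s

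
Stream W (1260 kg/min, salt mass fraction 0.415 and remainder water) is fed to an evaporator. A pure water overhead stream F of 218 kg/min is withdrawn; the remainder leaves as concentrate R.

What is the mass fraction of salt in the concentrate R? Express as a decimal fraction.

0.502

salt is not removed: 1260×0.415 = 522.9 kg/min of salt enters R.
Concentrate = 1260 − 218 = 1042 kg/min.
Mass fraction = 522.9/1042 = 0.502.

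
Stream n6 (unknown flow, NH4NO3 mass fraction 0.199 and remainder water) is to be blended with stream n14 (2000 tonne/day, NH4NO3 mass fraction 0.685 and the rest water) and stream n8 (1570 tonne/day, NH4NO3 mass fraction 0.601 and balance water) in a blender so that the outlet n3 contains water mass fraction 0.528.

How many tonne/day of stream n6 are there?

Let n6 be the unknown flow. Total out = 3570 + n6.
water balance: 1256.4 + 0.801·n6 = 0.528·(3570 + n6)
(0.801 − 0.528)·n6 = 0.528×3570 − 1256.4 = 628.53
n6 = 628.53 / 0.273 = 2302.3 tonne/day

2302 tonne/day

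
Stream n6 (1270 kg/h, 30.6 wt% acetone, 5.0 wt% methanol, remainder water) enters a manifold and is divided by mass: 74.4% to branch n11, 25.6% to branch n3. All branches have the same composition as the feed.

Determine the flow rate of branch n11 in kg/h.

Branch n11 flow = 0.744×1270 = 944.88 kg/h.

944.9 kg/h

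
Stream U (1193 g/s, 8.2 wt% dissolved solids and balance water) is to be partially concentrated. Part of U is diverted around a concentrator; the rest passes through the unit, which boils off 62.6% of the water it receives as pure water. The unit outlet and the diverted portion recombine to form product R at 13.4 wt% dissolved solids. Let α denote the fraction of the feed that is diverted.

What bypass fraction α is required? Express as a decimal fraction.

All 1193×0.082 = 97.826 g/s of dissolved solids reaches R, so R = 97.826/0.134 = 730.04 g/s and vapour = 462.96 g/s.
The evaporator receives (1−α)·1193 of feed at 0.918 water and removes 0.626 of that water:
0.626×0.918×(1−α)×1193 = 462.96
(1−α) = 462.96/685.58 = 0.6753;  α = 0.3247.

0.325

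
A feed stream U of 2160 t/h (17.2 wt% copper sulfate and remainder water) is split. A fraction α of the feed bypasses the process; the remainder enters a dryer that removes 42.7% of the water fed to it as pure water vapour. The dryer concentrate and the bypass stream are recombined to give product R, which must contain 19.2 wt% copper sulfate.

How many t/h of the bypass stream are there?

All 2160×0.172 = 371.52 t/h of copper sulfate reaches R, so R = 371.52/0.192 = 1935 t/h and vapour = 225 t/h.
The evaporator receives (1−α)·2160 of feed at 0.828 water and removes 0.427 of that water:
0.427×0.828×(1−α)×2160 = 225
(1−α) = 225/763.68 = 0.2946;  α = 0.7054.
Bypass flow = 0.7054×2160 = 1523.6 t/h.

1524 t/h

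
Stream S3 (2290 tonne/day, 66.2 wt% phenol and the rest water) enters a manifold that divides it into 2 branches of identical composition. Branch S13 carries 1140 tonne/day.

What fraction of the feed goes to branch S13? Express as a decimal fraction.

Fraction to S13 = 1140/2290 = 0.4978.

0.498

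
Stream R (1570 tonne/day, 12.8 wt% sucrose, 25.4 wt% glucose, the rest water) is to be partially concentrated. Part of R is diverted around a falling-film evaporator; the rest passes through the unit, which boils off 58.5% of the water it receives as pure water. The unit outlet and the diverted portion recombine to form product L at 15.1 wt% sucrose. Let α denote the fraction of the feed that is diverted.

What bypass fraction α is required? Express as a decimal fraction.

0.579

All 1570×0.128 = 200.96 tonne/day of sucrose reaches L, so L = 200.96/0.151 = 1330.9 tonne/day and vapour = 239.14 tonne/day.
The evaporator receives (1−α)·1570 of feed at 0.618 water and removes 0.585 of that water:
0.585×0.618×(1−α)×1570 = 239.14
(1−α) = 239.14/567.6 = 0.4213;  α = 0.5787.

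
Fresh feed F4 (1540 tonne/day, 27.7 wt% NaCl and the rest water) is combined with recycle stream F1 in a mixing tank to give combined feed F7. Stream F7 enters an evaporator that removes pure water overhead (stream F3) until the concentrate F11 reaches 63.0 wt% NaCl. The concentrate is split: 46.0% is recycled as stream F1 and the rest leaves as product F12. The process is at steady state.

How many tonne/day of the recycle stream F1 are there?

576.8 tonne/day

Overall NaCl balance (none leaves overhead): NaCl in fresh feed = NaCl in product, i.e. 1540×0.277 = (1−0.460)·F11·0.630.
F11 = 426.58/(0.630×0.540) = 1253.9 tonne/day.
Recycle F1 = 0.460×1253.9 = 576.8 tonne/day.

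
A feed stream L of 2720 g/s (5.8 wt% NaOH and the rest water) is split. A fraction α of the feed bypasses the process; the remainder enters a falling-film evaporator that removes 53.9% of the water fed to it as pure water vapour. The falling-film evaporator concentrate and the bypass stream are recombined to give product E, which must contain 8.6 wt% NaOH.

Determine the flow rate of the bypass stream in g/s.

All 2720×0.058 = 157.76 g/s of NaOH reaches E, so E = 157.76/0.086 = 1834.4 g/s and vapour = 885.58 g/s.
The evaporator receives (1−α)·2720 of feed at 0.942 water and removes 0.539 of that water:
0.539×0.942×(1−α)×2720 = 885.58
(1−α) = 885.58/1381 = 0.6412;  α = 0.3588.
Bypass flow = 0.3588×2720 = 975.83 g/s.

975.8 g/s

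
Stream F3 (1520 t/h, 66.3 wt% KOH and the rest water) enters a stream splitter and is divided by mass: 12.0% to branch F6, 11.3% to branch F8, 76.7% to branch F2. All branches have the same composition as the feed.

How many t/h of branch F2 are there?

1166 t/h

Branch F2 flow = 0.767×1520 = 1165.8 t/h.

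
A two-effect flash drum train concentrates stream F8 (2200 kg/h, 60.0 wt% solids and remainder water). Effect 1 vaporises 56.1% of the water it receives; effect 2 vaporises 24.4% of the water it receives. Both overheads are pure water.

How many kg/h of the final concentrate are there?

water in feed = 2200×0.400 = 880 kg/h.
After stage 1: water left = (1−0.561)×880 = 386.32; stream total = 1706.3 kg/h.
After stage 2: water left = (1−0.244)×386.32 = 292.06; final concentrate = 1612.1 kg/h.

1612 kg/h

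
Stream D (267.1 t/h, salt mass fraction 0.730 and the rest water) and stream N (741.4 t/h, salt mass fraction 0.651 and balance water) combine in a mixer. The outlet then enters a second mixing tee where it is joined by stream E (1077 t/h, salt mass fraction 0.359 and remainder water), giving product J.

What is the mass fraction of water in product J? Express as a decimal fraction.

0.490

Overall, product flow = 2085.5 t/h.
water in = 267.1×0.270 + 741.4×0.349 + 1077×0.641 = 1021.2 t/h.
water fraction in J = 0.490.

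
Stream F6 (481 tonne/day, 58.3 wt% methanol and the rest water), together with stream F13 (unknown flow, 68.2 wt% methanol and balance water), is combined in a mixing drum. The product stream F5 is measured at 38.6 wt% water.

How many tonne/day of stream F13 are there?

219.3 tonne/day

Let F13 be the unknown flow. Total out = 481 + F13.
water balance: 200.58 + 0.318·F13 = 0.386·(481 + F13)
(0.318 − 0.386)·F13 = 0.386×481 − 200.58 = -14.911
F13 = -14.911 / -0.068 = 219.28 tonne/day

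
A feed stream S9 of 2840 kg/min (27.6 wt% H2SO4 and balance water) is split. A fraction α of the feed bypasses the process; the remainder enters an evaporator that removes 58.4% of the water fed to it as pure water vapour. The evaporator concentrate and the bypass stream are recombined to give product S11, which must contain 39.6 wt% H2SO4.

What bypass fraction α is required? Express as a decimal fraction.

0.283

All 2840×0.276 = 783.84 kg/min of H2SO4 reaches S11, so S11 = 783.84/0.396 = 1979.4 kg/min and vapour = 860.61 kg/min.
The evaporator receives (1−α)·2840 of feed at 0.724 water and removes 0.584 of that water:
0.584×0.724×(1−α)×2840 = 860.61
(1−α) = 860.61/1200.8 = 0.7167;  α = 0.2833.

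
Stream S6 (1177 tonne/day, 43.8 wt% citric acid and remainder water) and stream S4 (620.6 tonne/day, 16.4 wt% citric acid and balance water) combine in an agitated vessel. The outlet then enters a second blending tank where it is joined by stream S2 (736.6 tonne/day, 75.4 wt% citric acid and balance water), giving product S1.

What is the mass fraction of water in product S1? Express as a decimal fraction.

Overall, product flow = 2534.2 tonne/day.
water in = 1177×0.562 + 620.6×0.836 + 736.6×0.246 = 1361.5 tonne/day.
water fraction in S1 = 0.537.

0.537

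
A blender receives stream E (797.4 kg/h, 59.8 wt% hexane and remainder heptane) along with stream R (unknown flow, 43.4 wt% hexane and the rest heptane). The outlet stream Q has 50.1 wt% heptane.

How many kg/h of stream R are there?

Let R be the unknown flow. Total out = 797.4 + R.
heptane balance: 320.55 + 0.566·R = 0.501·(797.4 + R)
(0.566 − 0.501)·R = 0.501×797.4 − 320.55 = 78.943
R = 78.943 / 0.065 = 1214.5 kg/h

1215 kg/h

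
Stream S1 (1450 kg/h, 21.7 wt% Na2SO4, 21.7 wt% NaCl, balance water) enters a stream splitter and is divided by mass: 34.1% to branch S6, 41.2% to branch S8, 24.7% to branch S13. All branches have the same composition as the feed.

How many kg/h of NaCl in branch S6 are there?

Branch S6 total = 0.341×1450 = 494.45 kg/h.
NaCl in S6 = 0.217×494.45 = 107.3 kg/h.

107.3 kg/h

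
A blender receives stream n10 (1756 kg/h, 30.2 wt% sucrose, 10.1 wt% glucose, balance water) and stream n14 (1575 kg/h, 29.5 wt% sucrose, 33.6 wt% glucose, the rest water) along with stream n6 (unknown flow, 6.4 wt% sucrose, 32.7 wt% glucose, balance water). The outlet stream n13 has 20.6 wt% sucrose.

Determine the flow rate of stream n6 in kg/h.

2174 kg/h

Let n6 be the unknown flow. Total out = 3331 + n6.
sucrose balance: 994.94 + 0.064·n6 = 0.206·(3331 + n6)
(0.064 − 0.206)·n6 = 0.206×3331 − 994.94 = -308.75
n6 = -308.75 / -0.142 = 2174.3 kg/h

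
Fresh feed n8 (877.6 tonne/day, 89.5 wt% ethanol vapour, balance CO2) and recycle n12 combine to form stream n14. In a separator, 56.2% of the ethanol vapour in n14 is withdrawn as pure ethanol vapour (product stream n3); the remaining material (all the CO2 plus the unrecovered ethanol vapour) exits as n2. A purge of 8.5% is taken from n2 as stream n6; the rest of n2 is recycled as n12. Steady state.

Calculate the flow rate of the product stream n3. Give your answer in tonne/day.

736.7 tonne/day

ethanol vapour in n14: m_A = 877.6×0.895 + (1−0.085)·(1−0.562)·m_A, so m_A = 785.45/0.5992 = 1310.8 tonne/day.
Product n3 = 0.562×1310.8 = 736.65 tonne/day.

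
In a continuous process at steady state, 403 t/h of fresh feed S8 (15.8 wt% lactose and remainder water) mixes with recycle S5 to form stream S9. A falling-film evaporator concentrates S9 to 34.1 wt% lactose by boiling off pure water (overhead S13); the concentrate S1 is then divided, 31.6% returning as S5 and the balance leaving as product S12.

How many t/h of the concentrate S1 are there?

Overall lactose balance (none leaves overhead): lactose in fresh feed = lactose in product, i.e. 403×0.158 = (1−0.316)·S1·0.341.
S1 = 63.674/(0.341×0.684) = 272.99 t/h.

273 t/h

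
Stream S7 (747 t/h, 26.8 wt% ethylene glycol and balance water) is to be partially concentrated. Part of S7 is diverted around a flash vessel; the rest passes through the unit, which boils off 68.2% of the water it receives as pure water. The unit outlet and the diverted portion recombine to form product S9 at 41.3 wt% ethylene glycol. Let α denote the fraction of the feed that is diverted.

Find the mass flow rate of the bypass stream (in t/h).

All 747×0.268 = 200.2 t/h of ethylene glycol reaches S9, so S9 = 200.2/0.413 = 484.74 t/h and vapour = 262.26 t/h.
The evaporator receives (1−α)·747 of feed at 0.732 water and removes 0.682 of that water:
0.682×0.732×(1−α)×747 = 262.26
(1−α) = 262.26/372.92 = 0.7033;  α = 0.2967.
Bypass flow = 0.2967×747 = 221.66 t/h.

221.7 t/h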